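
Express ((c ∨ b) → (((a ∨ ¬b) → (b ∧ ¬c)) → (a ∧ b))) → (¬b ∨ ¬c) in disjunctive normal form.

(b ∧ ¬a) ∨ ¬b ∨ ¬c

((c ∨ b) → (((a ∨ ¬b) → (b ∧ ¬c)) → (a ∧ b))) → (¬b ∨ ¬c)
⇔ ¬((c ∨ b) → (((a ∨ ¬b) → (b ∧ ¬c)) → (a ∧ b))) ∨ ¬b ∨ ¬c   [eliminate →]
⇔ ¬(¬(c ∨ b) ∨ (((a ∨ ¬b) → (b ∧ ¬c)) → (a ∧ b))) ∨ ¬b ∨ ¬c   [eliminate →]
⇔ ¬(¬(c ∨ b) ∨ ¬((a ∨ ¬b) → (b ∧ ¬c)) ∨ (a ∧ b)) ∨ ¬b ∨ ¬c   [eliminate →]
⇔ ¬(¬(c ∨ b) ∨ ¬(¬(a ∨ ¬b) ∨ (b ∧ ¬c)) ∨ (a ∧ b)) ∨ ¬b ∨ ¬c   [eliminate →]
⇔ (¬¬(c ∨ b) ∧ ¬¬(¬(a ∨ ¬b) ∨ (b ∧ ¬c)) ∧ ¬(a ∧ b)) ∨ ¬b ∨ ¬c   [De Morgan]
⇔ ((c ∨ b) ∧ ¬¬(¬(a ∨ ¬b) ∨ (b ∧ ¬c)) ∧ ¬(a ∧ b)) ∨ ¬b ∨ ¬c   [double negation]
⇔ ((c ∨ b) ∧ (¬(a ∨ ¬b) ∨ (b ∧ ¬c)) ∧ ¬(a ∧ b)) ∨ ¬b ∨ ¬c   [double negation]
⇔ ((c ∨ b) ∧ ((¬a ∧ ¬¬b) ∨ (b ∧ ¬c)) ∧ ¬(a ∧ b)) ∨ ¬b ∨ ¬c   [De Morgan]
⇔ ((c ∨ b) ∧ ((¬a ∧ b) ∨ (b ∧ ¬c)) ∧ ¬(a ∧ b)) ∨ ¬b ∨ ¬c   [double negation]
⇔ ((c ∨ b) ∧ ((¬a ∧ b) ∨ (b ∧ ¬c)) ∧ (¬a ∨ ¬b)) ∨ ¬b ∨ ¬c   [De Morgan]
⇔ (c ∧ ¬a ∧ b ∧ ¬a) ∨ (c ∧ ¬a ∧ b ∧ ¬b) ∨ (c ∧ b ∧ ¬c ∧ ¬a) ∨ (c ∧ b ∧ ¬c ∧ ¬b) ∨ (b ∧ ¬a ∧ b ∧ ¬a) ∨ (b ∧ ¬a ∧ b ∧ ¬b) ∨ (b ∧ b ∧ ¬c ∧ ¬a) ∨ (b ∧ b ∧ ¬c ∧ ¬b) ∨ ¬b ∨ ¬c   [distribute ∧ over ∨]
⇔ (b ∧ ¬a) ∨ ¬b ∨ ¬c   [simplify]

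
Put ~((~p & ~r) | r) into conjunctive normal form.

(p | r) & ~r

~((~p & ~r) | r)
⇔ ~(~p & ~r) & ~r   [De Morgan]
⇔ (~~p | ~~r) & ~r   [De Morgan]
⇔ (p | ~~r) & ~r   [double negation]
⇔ (p | r) & ~r   [double negation]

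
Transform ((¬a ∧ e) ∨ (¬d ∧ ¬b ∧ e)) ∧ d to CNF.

((¬a ∧ e) ∨ (¬d ∧ ¬b ∧ e)) ∧ d
≡ (¬a ∨ ¬d) ∧ (¬a ∨ ¬b) ∧ (¬a ∨ e) ∧ (e ∨ ¬d) ∧ (e ∨ ¬b) ∧ (e ∨ e) ∧ d   (distribute ∨ over ∧)
≡ (¬a ∨ ¬d) ∧ (¬a ∨ ¬b) ∧ e ∧ d   (simplify)

(¬a ∨ ¬d) ∧ (¬a ∨ ¬b) ∧ e ∧ d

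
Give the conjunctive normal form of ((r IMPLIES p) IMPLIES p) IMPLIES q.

(NOT r OR p OR q) AND (NOT p OR q)

((r IMPLIES p) IMPLIES p) IMPLIES q
= NOT ((r IMPLIES p) IMPLIES p) OR q   — eliminate IMPLIES
= NOT (NOT (r IMPLIES p) OR p) OR q   — eliminate IMPLIES
= NOT (NOT (NOT r OR p) OR p) OR q   — eliminate IMPLIES
= (NOT NOT (NOT r OR p) AND NOT p) OR q   — De Morgan
= ((NOT r OR p) AND NOT p) OR q   — double negation
= (NOT r OR p OR q) AND (NOT p OR q)   — distribute OR over AND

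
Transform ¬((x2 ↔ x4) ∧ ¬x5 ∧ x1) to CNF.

(x2 ∨ x4 ∨ x5 ∨ ¬x1) ∧ (¬x4 ∨ ¬x2 ∨ x5 ∨ ¬x1)

¬((x2 ↔ x4) ∧ ¬x5 ∧ x1)
= ¬((x2 → x4) ∧ (x4 → x2) ∧ ¬x5 ∧ x1)   [eliminate ↔]
= ¬((¬x2 ∨ x4) ∧ (x4 → x2) ∧ ¬x5 ∧ x1)   [eliminate →]
= ¬((¬x2 ∨ x4) ∧ (¬x4 ∨ x2) ∧ ¬x5 ∧ x1)   [eliminate →]
= ¬(¬x2 ∨ x4) ∨ ¬(¬x4 ∨ x2) ∨ ¬¬x5 ∨ ¬x1   [De Morgan]
= (¬¬x2 ∧ ¬x4) ∨ ¬(¬x4 ∨ x2) ∨ ¬¬x5 ∨ ¬x1   [De Morgan]
= (x2 ∧ ¬x4) ∨ ¬(¬x4 ∨ x2) ∨ ¬¬x5 ∨ ¬x1   [double negation]
= (x2 ∧ ¬x4) ∨ (¬¬x4 ∧ ¬x2) ∨ ¬¬x5 ∨ ¬x1   [De Morgan]
= (x2 ∧ ¬x4) ∨ (x4 ∧ ¬x2) ∨ ¬¬x5 ∨ ¬x1   [double negation]
= (x2 ∧ ¬x4) ∨ (x4 ∧ ¬x2) ∨ x5 ∨ ¬x1   [double negation]
= (x2 ∨ x4 ∨ x5 ∨ ¬x1) ∧ (x2 ∨ ¬x2 ∨ x5 ∨ ¬x1) ∧ (¬x4 ∨ x4 ∨ x5 ∨ ¬x1) ∧ (¬x4 ∨ ¬x2 ∨ x5 ∨ ¬x1)   [distribute ∨ over ∧]
= (x2 ∨ x4 ∨ x5 ∨ ¬x1) ∧ (¬x4 ∨ ¬x2 ∨ x5 ∨ ¬x1)   [simplify]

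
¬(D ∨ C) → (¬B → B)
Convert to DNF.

D ∨ C ∨ B

¬(D ∨ C) → (¬B → B)
≡ ¬¬(D ∨ C) ∨ (¬B → B)
≡ ¬¬(D ∨ C) ∨ ¬¬B ∨ B
≡ D ∨ C ∨ ¬¬B ∨ B
≡ D ∨ C ∨ B ∨ B
≡ D ∨ C ∨ B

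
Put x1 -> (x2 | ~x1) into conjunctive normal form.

x1 -> (x2 | ~x1)
= ~x1 | x2 | ~x1   (eliminate ->)
= ~x1 | x2   (simplify)

~x1 | x2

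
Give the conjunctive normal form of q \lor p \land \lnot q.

q \lor p \land \lnot q
≡ (q \lor p) \land (q \lor \lnot q)   — distribute \lor over \land
≡ q \lor p   — simplify

q \lor p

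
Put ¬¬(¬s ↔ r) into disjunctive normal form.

s ∧ ¬r ∨ r ∧ ¬s

¬¬(¬s ↔ r)
≡ ¬¬((¬s → r) ∧ (r → ¬s))   [eliminate ↔]
≡ ¬¬((¬¬s ∨ r) ∧ (r → ¬s))   [eliminate →]
≡ ¬¬((¬¬s ∨ r) ∧ (¬r ∨ ¬s))   [eliminate →]
≡ (¬¬s ∨ r) ∧ (¬r ∨ ¬s)   [double negation]
≡ (s ∨ r) ∧ (¬r ∨ ¬s)   [double negation]
≡ s ∧ ¬r ∨ s ∧ ¬s ∨ r ∧ ¬r ∨ r ∧ ¬s   [distribute ∧ over ∨]
≡ s ∧ ¬r ∨ r ∧ ¬s   [simplify]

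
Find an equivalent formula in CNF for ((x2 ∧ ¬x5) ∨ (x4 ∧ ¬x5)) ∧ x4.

¬x5 ∧ x4

((x2 ∧ ¬x5) ∨ (x4 ∧ ¬x5)) ∧ x4
= (x2 ∨ x4) ∧ (x2 ∨ ¬x5) ∧ (¬x5 ∨ x4) ∧ (¬x5 ∨ ¬x5) ∧ x4   [distribute ∨ over ∧]
= ¬x5 ∧ x4   [simplify]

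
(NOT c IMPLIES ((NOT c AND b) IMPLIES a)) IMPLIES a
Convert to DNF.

(NOT c IMPLIES ((NOT c AND b) IMPLIES a)) IMPLIES a
= NOT (NOT c IMPLIES ((NOT c AND b) IMPLIES a)) OR a
= NOT (NOT NOT c OR ((NOT c AND b) IMPLIES a)) OR a
= NOT (NOT NOT c OR NOT (NOT c AND b) OR a) OR a
= (NOT NOT NOT c AND NOT NOT (NOT c AND b) AND NOT a) OR a
= (NOT c AND NOT NOT (NOT c AND b) AND NOT a) OR a
= (NOT c AND NOT c AND b AND NOT a) OR a
= (NOT c AND b AND NOT a) OR a

(NOT c AND b AND NOT a) OR a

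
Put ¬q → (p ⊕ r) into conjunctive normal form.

¬q → (p ⊕ r)
≡ ¬¬q ∨ (p ⊕ r)
≡ ¬¬q ∨ ((p ∨ r) ∧ ¬(p ∧ r))
≡ q ∨ ((p ∨ r) ∧ ¬(p ∧ r))
≡ q ∨ ((p ∨ r) ∧ (¬p ∨ ¬r))
≡ (q ∨ p ∨ r) ∧ (q ∨ ¬p ∨ ¬r)

(q ∨ p ∨ r) ∧ (q ∨ ¬p ∨ ¬r)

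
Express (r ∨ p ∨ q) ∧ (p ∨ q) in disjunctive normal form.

p ∨ q

(r ∨ p ∨ q) ∧ (p ∨ q)
⇔ (r ∧ p) ∨ (r ∧ q) ∨ (p ∧ p) ∨ (p ∧ q) ∨ (q ∧ p) ∨ (q ∧ q)   [distribute ∧ over ∨]
⇔ p ∨ q   [simplify]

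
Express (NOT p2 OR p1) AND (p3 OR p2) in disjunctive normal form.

(NOT p2 OR p1) AND (p3 OR p2)
= (NOT p2 AND p3) OR (NOT p2 AND p2) OR (p1 AND p3) OR (p1 AND p2)   [distribute AND over OR]
= (NOT p2 AND p3) OR (p1 AND p3) OR (p1 AND p2)   [simplify]

(NOT p2 AND p3) OR (p1 AND p3) OR (p1 AND p2)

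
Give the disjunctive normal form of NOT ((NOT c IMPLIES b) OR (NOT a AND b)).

NOT c AND NOT b

NOT ((NOT c IMPLIES b) OR (NOT a AND b))
= NOT (NOT NOT c OR b OR (NOT a AND b))   [eliminate IMPLIES]
= NOT NOT NOT c AND NOT b AND NOT (NOT a AND b)   [De Morgan]
= NOT c AND NOT b AND NOT (NOT a AND b)   [double negation]
= NOT c AND NOT b AND (NOT NOT a OR NOT b)   [De Morgan]
= NOT c AND NOT b AND (a OR NOT b)   [double negation]
= (NOT c AND NOT b AND a) OR (NOT c AND NOT b AND NOT b)   [distribute AND over OR]
= NOT c AND NOT b   [simplify]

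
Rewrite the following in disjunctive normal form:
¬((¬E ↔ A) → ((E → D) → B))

(E ∧ ¬A ∧ D ∧ ¬B) ∨ (A ∧ ¬E ∧ ¬B)

¬((¬E ↔ A) → ((E → D) → B))
⇔ ¬(¬(¬E ↔ A) ∨ ((E → D) → B))   — eliminate →
⇔ ¬(¬((¬E → A) ∧ (A → ¬E)) ∨ ((E → D) → B))   — eliminate ↔
⇔ ¬(¬((¬¬E ∨ A) ∧ (A → ¬E)) ∨ ((E → D) → B))   — eliminate →
⇔ ¬(¬((¬¬E ∨ A) ∧ (¬A ∨ ¬E)) ∨ ((E → D) → B))   — eliminate →
⇔ ¬(¬((¬¬E ∨ A) ∧ (¬A ∨ ¬E)) ∨ ¬(E → D) ∨ B)   — eliminate →
⇔ ¬(¬((¬¬E ∨ A) ∧ (¬A ∨ ¬E)) ∨ ¬(¬E ∨ D) ∨ B)   — eliminate →
⇔ ¬¬((¬¬E ∨ A) ∧ (¬A ∨ ¬E)) ∧ ¬¬(¬E ∨ D) ∧ ¬B   — De Morgan
⇔ (¬¬E ∨ A) ∧ (¬A ∨ ¬E) ∧ ¬¬(¬E ∨ D) ∧ ¬B   — double negation
⇔ (E ∨ A) ∧ (¬A ∨ ¬E) ∧ ¬¬(¬E ∨ D) ∧ ¬B   — double negation
⇔ (E ∨ A) ∧ (¬A ∨ ¬E) ∧ (¬E ∨ D) ∧ ¬B   — double negation
⇔ (E ∧ ¬A ∧ ¬E ∧ ¬B) ∨ (E ∧ ¬A ∧ D ∧ ¬B) ∨ (E ∧ ¬E ∧ ¬E ∧ ¬B) ∨ (E ∧ ¬E ∧ D ∧ ¬B) ∨ (A ∧ ¬A ∧ ¬E ∧ ¬B) ∨ (A ∧ ¬A ∧ D ∧ ¬B) ∨ (A ∧ ¬E ∧ ¬E ∧ ¬B) ∨ (A ∧ ¬E ∧ D ∧ ¬B)   — distribute ∧ over ∨
⇔ (E ∧ ¬A ∧ D ∧ ¬B) ∨ (A ∧ ¬E ∧ ¬B)   — simplify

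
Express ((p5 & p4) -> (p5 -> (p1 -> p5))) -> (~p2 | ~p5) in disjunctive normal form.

((p5 & p4) -> (p5 -> (p1 -> p5))) -> (~p2 | ~p5)
⇔ ~((p5 & p4) -> (p5 -> (p1 -> p5))) | ~p2 | ~p5
⇔ ~(~(p5 & p4) | (p5 -> (p1 -> p5))) | ~p2 | ~p5
⇔ ~(~(p5 & p4) | ~p5 | (p1 -> p5)) | ~p2 | ~p5
⇔ ~(~(p5 & p4) | ~p5 | ~p1 | p5) | ~p2 | ~p5
⇔ (~~(p5 & p4) & ~~p5 & ~~p1 & ~p5) | ~p2 | ~p5
⇔ (p5 & p4 & ~~p5 & ~~p1 & ~p5) | ~p2 | ~p5
⇔ (p5 & p4 & p5 & ~~p1 & ~p5) | ~p2 | ~p5
⇔ (p5 & p4 & p5 & p1 & ~p5) | ~p2 | ~p5
⇔ ~p2 | ~p5

~p2 | ~p5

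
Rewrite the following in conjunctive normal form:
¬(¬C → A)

¬C ∧ ¬A

¬(¬C → A)
⇔ ¬(¬¬C ∨ A)   [eliminate →]
⇔ ¬¬¬C ∧ ¬A   [De Morgan]
⇔ ¬C ∧ ¬A   [double negation]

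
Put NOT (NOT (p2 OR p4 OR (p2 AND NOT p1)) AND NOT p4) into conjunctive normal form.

p2 OR p4

NOT (NOT (p2 OR p4 OR (p2 AND NOT p1)) AND NOT p4)
≡ NOT NOT (p2 OR p4 OR (p2 AND NOT p1)) OR NOT NOT p4   — De Morgan
≡ p2 OR p4 OR (p2 AND NOT p1) OR NOT NOT p4   — double negation
≡ p2 OR p4 OR (p2 AND NOT p1) OR p4   — double negation
≡ (p2 OR p4 OR p2 OR p4) AND (p2 OR p4 OR NOT p1 OR p4)   — distribute OR over AND
≡ p2 OR p4   — simplify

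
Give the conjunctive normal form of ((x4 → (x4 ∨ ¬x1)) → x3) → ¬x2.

¬x3 ∨ ¬x2

((x4 → (x4 ∨ ¬x1)) → x3) → ¬x2
≡ ¬((x4 → (x4 ∨ ¬x1)) → x3) ∨ ¬x2   — eliminate →
≡ ¬(¬(x4 → (x4 ∨ ¬x1)) ∨ x3) ∨ ¬x2   — eliminate →
≡ ¬(¬(¬x4 ∨ x4 ∨ ¬x1) ∨ x3) ∨ ¬x2   — eliminate →
≡ (¬¬(¬x4 ∨ x4 ∨ ¬x1) ∧ ¬x3) ∨ ¬x2   — De Morgan
≡ ((¬x4 ∨ x4 ∨ ¬x1) ∧ ¬x3) ∨ ¬x2   — double negation
≡ (¬x4 ∨ x4 ∨ ¬x1 ∨ ¬x2) ∧ (¬x3 ∨ ¬x2)   — distribute ∨ over ∧
≡ ¬x3 ∨ ¬x2   — simplify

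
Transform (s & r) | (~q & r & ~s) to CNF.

(s | ~q) & r

(s & r) | (~q & r & ~s)
≡ (s | ~q) & (s | r) & (s | ~s) & (r | ~q) & (r | r) & (r | ~s)   [distribute | over &]
≡ (s | ~q) & r   [simplify]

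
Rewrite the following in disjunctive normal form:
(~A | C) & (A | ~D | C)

(~A & ~D) | C

(~A | C) & (A | ~D | C)
≡ (~A & A) | (~A & ~D) | (~A & C) | (C & A) | (C & ~D) | (C & C)   [distribute & over |]
≡ (~A & ~D) | C   [simplify]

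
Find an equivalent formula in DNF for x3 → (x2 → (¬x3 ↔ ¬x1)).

¬x3 ∨ ¬x2 ∨ (x3 ∧ x1)

x3 → (x2 → (¬x3 ↔ ¬x1))
= ¬x3 ∨ (x2 → (¬x3 ↔ ¬x1))   — eliminate →
= ¬x3 ∨ ¬x2 ∨ (¬x3 ↔ ¬x1)   — eliminate →
= ¬x3 ∨ ¬x2 ∨ ((¬x3 → ¬x1) ∧ (¬x1 → ¬x3))   — eliminate ↔
= ¬x3 ∨ ¬x2 ∨ ((¬¬x3 ∨ ¬x1) ∧ (¬x1 → ¬x3))   — eliminate →
= ¬x3 ∨ ¬x2 ∨ ((¬¬x3 ∨ ¬x1) ∧ (¬¬x1 ∨ ¬x3))   — eliminate →
= ¬x3 ∨ ¬x2 ∨ ((x3 ∨ ¬x1) ∧ (¬¬x1 ∨ ¬x3))   — double negation
= ¬x3 ∨ ¬x2 ∨ ((x3 ∨ ¬x1) ∧ (x1 ∨ ¬x3))   — double negation
= ¬x3 ∨ ¬x2 ∨ (x3 ∧ x1) ∨ (x3 ∧ ¬x3) ∨ (¬x1 ∧ x1) ∨ (¬x1 ∧ ¬x3)   — distribute ∧ over ∨
= ¬x3 ∨ ¬x2 ∨ (x3 ∧ x1)   — simplify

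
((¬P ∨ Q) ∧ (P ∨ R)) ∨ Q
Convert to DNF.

((¬P ∨ Q) ∧ (P ∨ R)) ∨ Q
≡ (¬P ∧ P) ∨ (¬P ∧ R) ∨ (Q ∧ P) ∨ (Q ∧ R) ∨ Q   — distribute ∧ over ∨
≡ (¬P ∧ R) ∨ Q   — simplify

(¬P ∧ R) ∨ Q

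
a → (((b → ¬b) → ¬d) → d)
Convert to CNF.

a → (((b → ¬b) → ¬d) → d)
≡ ¬a ∨ (((b → ¬b) → ¬d) → d)   — eliminate →
≡ ¬a ∨ ¬((b → ¬b) → ¬d) ∨ d   — eliminate →
≡ ¬a ∨ ¬(¬(b → ¬b) ∨ ¬d) ∨ d   — eliminate →
≡ ¬a ∨ ¬(¬(¬b ∨ ¬b) ∨ ¬d) ∨ d   — eliminate →
≡ ¬a ∨ (¬¬(¬b ∨ ¬b) ∧ ¬¬d) ∨ d   — De Morgan
≡ ¬a ∨ ((¬b ∨ ¬b) ∧ ¬¬d) ∨ d   — double negation
≡ ¬a ∨ ((¬b ∨ ¬b) ∧ d) ∨ d   — double negation
≡ (¬a ∨ ¬b ∨ ¬b ∨ d) ∧ (¬a ∨ d ∨ d)   — distribute ∨ over ∧
≡ ¬a ∨ d   — simplify

¬a ∨ d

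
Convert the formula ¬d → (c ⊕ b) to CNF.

¬d → (c ⊕ b)
≡ ¬¬d ∨ (c ⊕ b)   — eliminate →
≡ ¬¬d ∨ ((c ∨ b) ∧ ¬(c ∧ b))   — expand ⊕
≡ d ∨ ((c ∨ b) ∧ ¬(c ∧ b))   — double negation
≡ d ∨ ((c ∨ b) ∧ (¬c ∨ ¬b))   — De Morgan
≡ (d ∨ c ∨ b) ∧ (d ∨ ¬c ∨ ¬b)   — distribute ∨ over ∧

(d ∨ c ∨ b) ∧ (d ∨ ¬c ∨ ¬b)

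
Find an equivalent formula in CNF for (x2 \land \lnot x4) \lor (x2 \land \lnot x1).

(x2 \land \lnot x4) \lor (x2 \land \lnot x1)
⇔ (x2 \lor x2) \land (x2 \lor \lnot x1) \land (\lnot x4 \lor x2) \land (\lnot x4 \lor \lnot x1)   — distribute \lor over \land
⇔ x2 \land (\lnot x4 \lor \lnot x1)   — simplify

x2 \land (\lnot x4 \lor \lnot x1)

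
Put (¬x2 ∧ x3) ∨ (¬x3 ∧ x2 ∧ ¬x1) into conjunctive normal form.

(¬x2 ∧ x3) ∨ (¬x3 ∧ x2 ∧ ¬x1)
≡ (¬x2 ∨ ¬x3) ∧ (¬x2 ∨ x2) ∧ (¬x2 ∨ ¬x1) ∧ (x3 ∨ ¬x3) ∧ (x3 ∨ x2) ∧ (x3 ∨ ¬x1)
≡ (¬x2 ∨ ¬x3) ∧ (¬x2 ∨ ¬x1) ∧ (x3 ∨ x2) ∧ (x3 ∨ ¬x1)

(¬x2 ∨ ¬x3) ∧ (¬x2 ∨ ¬x1) ∧ (x3 ∨ x2) ∧ (x3 ∨ ¬x1)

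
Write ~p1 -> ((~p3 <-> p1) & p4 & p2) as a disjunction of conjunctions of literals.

~p1 -> ((~p3 <-> p1) & p4 & p2)
≡ ~~p1 | ((~p3 <-> p1) & p4 & p2)   [eliminate ->]
≡ ~~p1 | ((~p3 -> p1) & (p1 -> ~p3) & p4 & p2)   [eliminate <->]
≡ ~~p1 | ((~~p3 | p1) & (p1 -> ~p3) & p4 & p2)   [eliminate ->]
≡ ~~p1 | ((~~p3 | p1) & (~p1 | ~p3) & p4 & p2)   [eliminate ->]
≡ p1 | ((~~p3 | p1) & (~p1 | ~p3) & p4 & p2)   [double negation]
≡ p1 | ((p3 | p1) & (~p1 | ~p3) & p4 & p2)   [double negation]
≡ p1 | (p3 & ~p1 & p4 & p2) | (p3 & ~p3 & p4 & p2) | (p1 & ~p1 & p4 & p2) | (p1 & ~p3 & p4 & p2)   [distribute & over |]
≡ p1 | (p3 & ~p1 & p4 & p2)   [simplify]

p1 | (p3 & ~p1 & p4 & p2)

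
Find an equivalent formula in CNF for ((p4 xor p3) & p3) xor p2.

((p4 xor p3) & p3) xor p2
≡ (((p4 xor p3) & p3) | p2) & ~((p4 xor p3) & p3 & p2)   — expand xor
≡ (((p4 | p3) & ~(p4 & p3) & p3) | p2) & ~((p4 xor p3) & p3 & p2)   — expand xor
≡ (((p4 | p3) & ~(p4 & p3) & p3) | p2) & ~((p4 | p3) & ~(p4 & p3) & p3 & p2)   — expand xor
≡ (((p4 | p3) & (~p4 | ~p3) & p3) | p2) & ~((p4 | p3) & ~(p4 & p3) & p3 & p2)   — De Morgan
≡ (((p4 | p3) & (~p4 | ~p3) & p3) | p2) & (~(p4 | p3) | ~~(p4 & p3) | ~p3 | ~p2)   — De Morgan
≡ (((p4 | p3) & (~p4 | ~p3) & p3) | p2) & ((~p4 & ~p3) | ~~(p4 & p3) | ~p3 | ~p2)   — De Morgan
≡ (((p4 | p3) & (~p4 | ~p3) & p3) | p2) & ((~p4 & ~p3) | (p4 & p3) | ~p3 | ~p2)   — double negation
≡ (p4 | p3 | p2) & (~p4 | ~p3 | p2) & (p3 | p2) & (~p4 | p4 | ~p3 | ~p2) & (~p4 | p3 | ~p3 | ~p2) & (~p3 | p4 | ~p3 | ~p2) & (~p3 | p3 | ~p3 | ~p2)   — distribute | over &
≡ (~p4 | ~p3 | p2) & (p3 | p2) & (~p3 | p4 | ~p2)   — simplify

(~p4 | ~p3 | p2) & (p3 | p2) & (~p3 | p4 | ~p2)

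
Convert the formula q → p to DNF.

¬q ∨ p

q → p
≡ ¬q ∨ p   (eliminate →)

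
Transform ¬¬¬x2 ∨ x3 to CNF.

¬x2 ∨ x3

¬¬¬x2 ∨ x3
= ¬x2 ∨ x3   — double negation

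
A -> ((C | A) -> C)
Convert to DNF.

~A | C

A -> ((C | A) -> C)
≡ ~A | ((C | A) -> C)   (eliminate ->)
≡ ~A | ~(C | A) | C   (eliminate ->)
≡ ~A | (~C & ~A) | C   (De Morgan)
≡ ~A | C   (simplify)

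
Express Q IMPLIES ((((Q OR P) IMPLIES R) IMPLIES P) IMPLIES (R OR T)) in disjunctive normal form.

Q IMPLIES ((((Q OR P) IMPLIES R) IMPLIES P) IMPLIES (R OR T))
≡ NOT Q OR ((((Q OR P) IMPLIES R) IMPLIES P) IMPLIES (R OR T))   (eliminate IMPLIES)
≡ NOT Q OR NOT (((Q OR P) IMPLIES R) IMPLIES P) OR R OR T   (eliminate IMPLIES)
≡ NOT Q OR NOT (NOT ((Q OR P) IMPLIES R) OR P) OR R OR T   (eliminate IMPLIES)
≡ NOT Q OR NOT (NOT (NOT (Q OR P) OR R) OR P) OR R OR T   (eliminate IMPLIES)
≡ NOT Q OR (NOT NOT (NOT (Q OR P) OR R) AND NOT P) OR R OR T   (De Morgan)
≡ NOT Q OR ((NOT (Q OR P) OR R) AND NOT P) OR R OR T   (double negation)
≡ NOT Q OR (((NOT Q AND NOT P) OR R) AND NOT P) OR R OR T   (De Morgan)
≡ NOT Q OR (NOT Q AND NOT P AND NOT P) OR (R AND NOT P) OR R OR T   (distribute AND over OR)
≡ NOT Q OR R OR T   (simplify)

NOT Q OR R OR T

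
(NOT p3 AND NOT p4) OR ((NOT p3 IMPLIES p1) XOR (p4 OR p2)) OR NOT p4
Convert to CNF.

(NOT p3 OR NOT p4) AND (NOT p4 OR NOT p1)

(NOT p3 AND NOT p4) OR ((NOT p3 IMPLIES p1) XOR (p4 OR p2)) OR NOT p4
≡ (NOT p3 AND NOT p4) OR (((NOT p3 IMPLIES p1) OR p4 OR p2) AND NOT ((NOT p3 IMPLIES p1) AND (p4 OR p2))) OR NOT p4   [expand XOR]
≡ (NOT p3 AND NOT p4) OR ((NOT NOT p3 OR p1 OR p4 OR p2) AND NOT ((NOT p3 IMPLIES p1) AND (p4 OR p2))) OR NOT p4   [eliminate IMPLIES]
≡ (NOT p3 AND NOT p4) OR ((NOT NOT p3 OR p1 OR p4 OR p2) AND NOT ((NOT NOT p3 OR p1) AND (p4 OR p2))) OR NOT p4   [eliminate IMPLIES]
≡ (NOT p3 AND NOT p4) OR ((p3 OR p1 OR p4 OR p2) AND NOT ((NOT NOT p3 OR p1) AND (p4 OR p2))) OR NOT p4   [double negation]
≡ (NOT p3 AND NOT p4) OR ((p3 OR p1 OR p4 OR p2) AND (NOT (NOT NOT p3 OR p1) OR NOT (p4 OR p2))) OR NOT p4   [De Morgan]
≡ (NOT p3 AND NOT p4) OR ((p3 OR p1 OR p4 OR p2) AND ((NOT NOT NOT p3 AND NOT p1) OR NOT (p4 OR p2))) OR NOT p4   [De Morgan]
≡ (NOT p3 AND NOT p4) OR ((p3 OR p1 OR p4 OR p2) AND ((NOT p3 AND NOT p1) OR NOT (p4 OR p2))) OR NOT p4   [double negation]
≡ (NOT p3 AND NOT p4) OR ((p3 OR p1 OR p4 OR p2) AND ((NOT p3 AND NOT p1) OR (NOT p4 AND NOT p2))) OR NOT p4   [De Morgan]
≡ (NOT p3 OR p3 OR p1 OR p4 OR p2 OR NOT p4) AND (NOT p3 OR NOT p3 OR NOT p4 OR NOT p4) AND (NOT p3 OR NOT p3 OR NOT p2 OR NOT p4) AND (NOT p3 OR NOT p1 OR NOT p4 OR NOT p4) AND (NOT p3 OR NOT p1 OR NOT p2 OR NOT p4) AND (NOT p4 OR p3 OR p1 OR p4 OR p2 OR NOT p4) AND (NOT p4 OR NOT p3 OR NOT p4 OR NOT p4) AND (NOT p4 OR NOT p3 OR NOT p2 OR NOT p4) AND (NOT p4 OR NOT p1 OR NOT p4 OR NOT p4) AND (NOT p4 OR NOT p1 OR NOT p2 OR NOT p4)   [distribute OR over AND]
≡ (NOT p3 OR NOT p4) AND (NOT p4 OR NOT p1)   [simplify]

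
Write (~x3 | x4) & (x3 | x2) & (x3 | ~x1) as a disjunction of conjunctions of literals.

(~x3 & x2 & ~x1) | (x4 & x3) | (x4 & x2 & ~x1)

(~x3 | x4) & (x3 | x2) & (x3 | ~x1)
≡ (~x3 & x3 & x3) | (~x3 & x3 & ~x1) | (~x3 & x2 & x3) | (~x3 & x2 & ~x1) | (x4 & x3 & x3) | (x4 & x3 & ~x1) | (x4 & x2 & x3) | (x4 & x2 & ~x1)   (distribute & over |)
≡ (~x3 & x2 & ~x1) | (x4 & x3) | (x4 & x2 & ~x1)   (simplify)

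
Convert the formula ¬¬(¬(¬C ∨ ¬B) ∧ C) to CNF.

¬¬(¬(¬C ∨ ¬B) ∧ C)
⇔ ¬(¬C ∨ ¬B) ∧ C   — double negation
⇔ ¬¬C ∧ ¬¬B ∧ C   — De Morgan
⇔ C ∧ ¬¬B ∧ C   — double negation
⇔ C ∧ B ∧ C   — double negation
⇔ C ∧ B   — simplify

C ∧ B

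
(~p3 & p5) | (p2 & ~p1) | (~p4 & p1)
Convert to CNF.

(~p3 & p5) | (p2 & ~p1) | (~p4 & p1)
⇔ (~p3 | p2 | ~p4) & (~p3 | p2 | p1) & (~p3 | ~p1 | ~p4) & (~p3 | ~p1 | p1) & (p5 | p2 | ~p4) & (p5 | p2 | p1) & (p5 | ~p1 | ~p4) & (p5 | ~p1 | p1)   — distribute | over &
⇔ (~p3 | p2 | ~p4) & (~p3 | p2 | p1) & (~p3 | ~p1 | ~p4) & (p5 | p2 | ~p4) & (p5 | p2 | p1) & (p5 | ~p1 | ~p4)   — simplify

(~p3 | p2 | ~p4) & (~p3 | p2 | p1) & (~p3 | ~p1 | ~p4) & (p5 | p2 | ~p4) & (p5 | p2 | p1) & (p5 | ~p1 | ~p4)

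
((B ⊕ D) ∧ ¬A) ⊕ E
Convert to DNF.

(B ∧ ¬D ∧ ¬A ∧ ¬E) ∨ (¬B ∧ D ∧ ¬A ∧ ¬E) ∨ (¬B ∧ ¬D ∧ E) ∨ (D ∧ B ∧ E) ∨ (A ∧ E)

((B ⊕ D) ∧ ¬A) ⊕ E
≡ ((B ⊕ D) ∧ ¬A ∧ ¬E) ∨ (¬((B ⊕ D) ∧ ¬A) ∧ E)   — expand ⊕
≡ (((B ∧ ¬D) ∨ (¬B ∧ D)) ∧ ¬A ∧ ¬E) ∨ (¬((B ⊕ D) ∧ ¬A) ∧ E)   — expand ⊕
≡ (((B ∧ ¬D) ∨ (¬B ∧ D)) ∧ ¬A ∧ ¬E) ∨ (¬(((B ∧ ¬D) ∨ (¬B ∧ D)) ∧ ¬A) ∧ E)   — expand ⊕
≡ (((B ∧ ¬D) ∨ (¬B ∧ D)) ∧ ¬A ∧ ¬E) ∨ ((¬((B ∧ ¬D) ∨ (¬B ∧ D)) ∨ ¬¬A) ∧ E)   — De Morgan
≡ (((B ∧ ¬D) ∨ (¬B ∧ D)) ∧ ¬A ∧ ¬E) ∨ (((¬(B ∧ ¬D) ∧ ¬(¬B ∧ D)) ∨ ¬¬A) ∧ E)   — De Morgan
≡ (((B ∧ ¬D) ∨ (¬B ∧ D)) ∧ ¬A ∧ ¬E) ∨ ((((¬B ∨ ¬¬D) ∧ ¬(¬B ∧ D)) ∨ ¬¬A) ∧ E)   — De Morgan
≡ (((B ∧ ¬D) ∨ (¬B ∧ D)) ∧ ¬A ∧ ¬E) ∨ ((((¬B ∨ D) ∧ ¬(¬B ∧ D)) ∨ ¬¬A) ∧ E)   — double negation
≡ (((B ∧ ¬D) ∨ (¬B ∧ D)) ∧ ¬A ∧ ¬E) ∨ ((((¬B ∨ D) ∧ (¬¬B ∨ ¬D)) ∨ ¬¬A) ∧ E)   — De Morgan
≡ (((B ∧ ¬D) ∨ (¬B ∧ D)) ∧ ¬A ∧ ¬E) ∨ ((((¬B ∨ D) ∧ (B ∨ ¬D)) ∨ ¬¬A) ∧ E)   — double negation
≡ (((B ∧ ¬D) ∨ (¬B ∧ D)) ∧ ¬A ∧ ¬E) ∨ ((((¬B ∨ D) ∧ (B ∨ ¬D)) ∨ A) ∧ E)   — double negation
≡ (B ∧ ¬D ∧ ¬A ∧ ¬E) ∨ (¬B ∧ D ∧ ¬A ∧ ¬E) ∨ (¬B ∧ B ∧ E) ∨ (¬B ∧ ¬D ∧ E) ∨ (D ∧ B ∧ E) ∨ (D ∧ ¬D ∧ E) ∨ (A ∧ E)   — distribute ∧ over ∨
≡ (B ∧ ¬D ∧ ¬A ∧ ¬E) ∨ (¬B ∧ D ∧ ¬A ∧ ¬E) ∨ (¬B ∧ ¬D ∧ E) ∨ (D ∧ B ∧ E) ∨ (A ∧ E)   — simplify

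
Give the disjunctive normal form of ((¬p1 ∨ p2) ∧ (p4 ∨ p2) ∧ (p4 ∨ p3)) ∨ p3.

((¬p1 ∨ p2) ∧ (p4 ∨ p2) ∧ (p4 ∨ p3)) ∨ p3
≡ (¬p1 ∧ p4 ∧ p4) ∨ (¬p1 ∧ p4 ∧ p3) ∨ (¬p1 ∧ p2 ∧ p4) ∨ (¬p1 ∧ p2 ∧ p3) ∨ (p2 ∧ p4 ∧ p4) ∨ (p2 ∧ p4 ∧ p3) ∨ (p2 ∧ p2 ∧ p4) ∨ (p2 ∧ p2 ∧ p3) ∨ p3   [distribute ∧ over ∨]
≡ (¬p1 ∧ p4) ∨ (p2 ∧ p4) ∨ p3   [simplify]

(¬p1 ∧ p4) ∨ (p2 ∧ p4) ∨ p3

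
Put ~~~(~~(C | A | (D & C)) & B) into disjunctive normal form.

~~~(~~(C | A | (D & C)) & B)
≡ ~(~~(C | A | (D & C)) & B)   (double negation)
≡ ~~~(C | A | (D & C)) | ~B   (De Morgan)
≡ ~(C | A | (D & C)) | ~B   (double negation)
≡ (~C & ~A & ~(D & C)) | ~B   (De Morgan)
≡ (~C & ~A & (~D | ~C)) | ~B   (De Morgan)
≡ (~C & ~A & ~D) | (~C & ~A & ~C) | ~B   (distribute & over |)
≡ (~C & ~A) | ~B   (simplify)

(~C & ~A) | ~B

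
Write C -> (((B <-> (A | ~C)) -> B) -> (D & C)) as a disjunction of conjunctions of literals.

~C | (~B & ~A & C) | (D & C)

C -> (((B <-> (A | ~C)) -> B) -> (D & C))
≡ ~C | (((B <-> (A | ~C)) -> B) -> (D & C))   — eliminate ->
≡ ~C | ~((B <-> (A | ~C)) -> B) | (D & C)   — eliminate ->
≡ ~C | ~(~(B <-> (A | ~C)) | B) | (D & C)   — eliminate ->
≡ ~C | ~(~((B -> (A | ~C)) & ((A | ~C) -> B)) | B) | (D & C)   — eliminate <->
≡ ~C | ~(~((~B | A | ~C) & ((A | ~C) -> B)) | B) | (D & C)   — eliminate ->
≡ ~C | ~(~((~B | A | ~C) & (~(A | ~C) | B)) | B) | (D & C)   — eliminate ->
≡ ~C | (~~((~B | A | ~C) & (~(A | ~C) | B)) & ~B) | (D & C)   — De Morgan
≡ ~C | ((~B | A | ~C) & (~(A | ~C) | B) & ~B) | (D & C)   — double negation
≡ ~C | ((~B | A | ~C) & ((~A & ~~C) | B) & ~B) | (D & C)   — De Morgan
≡ ~C | ((~B | A | ~C) & ((~A & C) | B) & ~B) | (D & C)   — double negation
≡ ~C | (~B & ~A & C & ~B) | (~B & B & ~B) | (A & ~A & C & ~B) | (A & B & ~B) | (~C & ~A & C & ~B) | (~C & B & ~B) | (D & C)   — distribute & over |
≡ ~C | (~B & ~A & C) | (D & C)   — simplify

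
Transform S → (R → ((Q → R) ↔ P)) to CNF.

¬S ∨ ¬R ∨ P

S → (R → ((Q → R) ↔ P))
≡ ¬S ∨ (R → ((Q → R) ↔ P))   — eliminate →
≡ ¬S ∨ ¬R ∨ ((Q → R) ↔ P)   — eliminate →
≡ ¬S ∨ ¬R ∨ (((Q → R) → P) ∧ (P → (Q → R)))   — eliminate ↔
≡ ¬S ∨ ¬R ∨ ((¬(Q → R) ∨ P) ∧ (P → (Q → R)))   — eliminate →
≡ ¬S ∨ ¬R ∨ ((¬(¬Q ∨ R) ∨ P) ∧ (P → (Q → R)))   — eliminate →
≡ ¬S ∨ ¬R ∨ ((¬(¬Q ∨ R) ∨ P) ∧ (¬P ∨ (Q → R)))   — eliminate →
≡ ¬S ∨ ¬R ∨ ((¬(¬Q ∨ R) ∨ P) ∧ (¬P ∨ ¬Q ∨ R))   — eliminate →
≡ ¬S ∨ ¬R ∨ (((¬¬Q ∧ ¬R) ∨ P) ∧ (¬P ∨ ¬Q ∨ R))   — De Morgan
≡ ¬S ∨ ¬R ∨ (((Q ∧ ¬R) ∨ P) ∧ (¬P ∨ ¬Q ∨ R))   — double negation
≡ (¬S ∨ ¬R ∨ Q ∨ P) ∧ (¬S ∨ ¬R ∨ ¬R ∨ P) ∧ (¬S ∨ ¬R ∨ ¬P ∨ ¬Q ∨ R)   — distribute ∨ over ∧
≡ ¬S ∨ ¬R ∨ P   — simplify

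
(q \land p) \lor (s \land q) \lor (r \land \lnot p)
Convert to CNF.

(q \lor r) \land (q \lor \lnot p) \land (p \lor s \lor r)

(q \land p) \lor (s \land q) \lor (r \land \lnot p)
≡ (q \lor s \lor r) \land (q \lor s \lor \lnot p) \land (q \lor q \lor r) \land (q \lor q \lor \lnot p) \land (p \lor s \lor r) \land (p \lor s \lor \lnot p) \land (p \lor q \lor r) \land (p \lor q \lor \lnot p)   [distribute \lor over \land]
≡ (q \lor r) \land (q \lor \lnot p) \land (p \lor s \lor r)   [simplify]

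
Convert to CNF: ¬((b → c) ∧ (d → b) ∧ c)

(¬c ∨ d) ∧ (¬c ∨ ¬b)

¬((b → c) ∧ (d → b) ∧ c)
= ¬((¬b ∨ c) ∧ (d → b) ∧ c)
= ¬((¬b ∨ c) ∧ (¬d ∨ b) ∧ c)
= ¬(¬b ∨ c) ∨ ¬(¬d ∨ b) ∨ ¬c
= (¬¬b ∧ ¬c) ∨ ¬(¬d ∨ b) ∨ ¬c
= (b ∧ ¬c) ∨ ¬(¬d ∨ b) ∨ ¬c
= (b ∧ ¬c) ∨ (¬¬d ∧ ¬b) ∨ ¬c
= (b ∧ ¬c) ∨ (d ∧ ¬b) ∨ ¬c
= (b ∨ d ∨ ¬c) ∧ (b ∨ ¬b ∨ ¬c) ∧ (¬c ∨ d ∨ ¬c) ∧ (¬c ∨ ¬b ∨ ¬c)
= (¬c ∨ d) ∧ (¬c ∨ ¬b)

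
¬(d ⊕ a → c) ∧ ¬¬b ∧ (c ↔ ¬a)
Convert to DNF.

¬d ∧ a ∧ ¬c ∧ b

¬(d ⊕ a → c) ∧ ¬¬b ∧ (c ↔ ¬a)
⇔ ¬(¬(d ⊕ a) ∨ c) ∧ ¬¬b ∧ (c ↔ ¬a)   [eliminate →]
⇔ ¬(¬(d ∧ ¬a ∨ ¬d ∧ a) ∨ c) ∧ ¬¬b ∧ (c ↔ ¬a)   [expand ⊕]
⇔ ¬(¬(d ∧ ¬a ∨ ¬d ∧ a) ∨ c) ∧ ¬¬b ∧ (c → ¬a) ∧ (¬a → c)   [eliminate ↔]
⇔ ¬(¬(d ∧ ¬a ∨ ¬d ∧ a) ∨ c) ∧ ¬¬b ∧ (¬c ∨ ¬a) ∧ (¬a → c)   [eliminate →]
⇔ ¬(¬(d ∧ ¬a ∨ ¬d ∧ a) ∨ c) ∧ ¬¬b ∧ (¬c ∨ ¬a) ∧ (¬¬a ∨ c)   [eliminate →]
⇔ ¬¬(d ∧ ¬a ∨ ¬d ∧ a) ∧ ¬c ∧ ¬¬b ∧ (¬c ∨ ¬a) ∧ (¬¬a ∨ c)   [De Morgan]
⇔ (d ∧ ¬a ∨ ¬d ∧ a) ∧ ¬c ∧ ¬¬b ∧ (¬c ∨ ¬a) ∧ (¬¬a ∨ c)   [double negation]
⇔ (d ∧ ¬a ∨ ¬d ∧ a) ∧ ¬c ∧ b ∧ (¬c ∨ ¬a) ∧ (¬¬a ∨ c)   [double negation]
⇔ (d ∧ ¬a ∨ ¬d ∧ a) ∧ ¬c ∧ b ∧ (¬c ∨ ¬a) ∧ (a ∨ c)   [double negation]
⇔ d ∧ ¬a ∧ ¬c ∧ b ∧ ¬c ∧ a ∨ d ∧ ¬a ∧ ¬c ∧ b ∧ ¬c ∧ c ∨ d ∧ ¬a ∧ ¬c ∧ b ∧ ¬a ∧ a ∨ d ∧ ¬a ∧ ¬c ∧ b ∧ ¬a ∧ c ∨ ¬d ∧ a ∧ ¬c ∧ b ∧ ¬c ∧ a ∨ ¬d ∧ a ∧ ¬c ∧ b ∧ ¬c ∧ c ∨ ¬d ∧ a ∧ ¬c ∧ b ∧ ¬a ∧ a ∨ ¬d ∧ a ∧ ¬c ∧ b ∧ ¬a ∧ c   [distribute ∧ over ∨]
⇔ ¬d ∧ a ∧ ¬c ∧ b   [simplify]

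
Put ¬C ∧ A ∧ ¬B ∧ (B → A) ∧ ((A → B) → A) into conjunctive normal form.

¬C ∧ A ∧ ¬B

¬C ∧ A ∧ ¬B ∧ (B → A) ∧ ((A → B) → A)
⇔ ¬C ∧ A ∧ ¬B ∧ (¬B ∨ A) ∧ ((A → B) → A)   [eliminate →]
⇔ ¬C ∧ A ∧ ¬B ∧ (¬B ∨ A) ∧ (¬(A → B) ∨ A)   [eliminate →]
⇔ ¬C ∧ A ∧ ¬B ∧ (¬B ∨ A) ∧ (¬(¬A ∨ B) ∨ A)   [eliminate →]
⇔ ¬C ∧ A ∧ ¬B ∧ (¬B ∨ A) ∧ ((¬¬A ∧ ¬B) ∨ A)   [De Morgan]
⇔ ¬C ∧ A ∧ ¬B ∧ (¬B ∨ A) ∧ ((A ∧ ¬B) ∨ A)   [double negation]
⇔ ¬C ∧ A ∧ ¬B ∧ (¬B ∨ A) ∧ (A ∨ A) ∧ (¬B ∨ A)   [distribute ∨ over ∧]
⇔ ¬C ∧ A ∧ ¬B   [simplify]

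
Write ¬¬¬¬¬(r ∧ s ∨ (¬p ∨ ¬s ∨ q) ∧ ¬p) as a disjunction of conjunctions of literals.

¬r ∧ p ∨ ¬s ∧ p

¬¬¬¬¬(r ∧ s ∨ (¬p ∨ ¬s ∨ q) ∧ ¬p)
= ¬¬¬(r ∧ s ∨ (¬p ∨ ¬s ∨ q) ∧ ¬p)   [double negation]
= ¬(r ∧ s ∨ (¬p ∨ ¬s ∨ q) ∧ ¬p)   [double negation]
= ¬(r ∧ s) ∧ ¬((¬p ∨ ¬s ∨ q) ∧ ¬p)   [De Morgan]
= (¬r ∨ ¬s) ∧ ¬((¬p ∨ ¬s ∨ q) ∧ ¬p)   [De Morgan]
= (¬r ∨ ¬s) ∧ (¬(¬p ∨ ¬s ∨ q) ∨ ¬¬p)   [De Morgan]
= (¬r ∨ ¬s) ∧ (¬¬p ∧ ¬¬s ∧ ¬q ∨ ¬¬p)   [De Morgan]
= (¬r ∨ ¬s) ∧ (p ∧ ¬¬s ∧ ¬q ∨ ¬¬p)   [double negation]
= (¬r ∨ ¬s) ∧ (p ∧ s ∧ ¬q ∨ ¬¬p)   [double negation]
= (¬r ∨ ¬s) ∧ (p ∧ s ∧ ¬q ∨ p)   [double negation]
= ¬r ∧ p ∧ s ∧ ¬q ∨ ¬r ∧ p ∨ ¬s ∧ p ∧ s ∧ ¬q ∨ ¬s ∧ p   [distribute ∧ over ∨]
= ¬r ∧ p ∨ ¬s ∧ p   [simplify]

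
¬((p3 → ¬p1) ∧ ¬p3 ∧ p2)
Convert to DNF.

p3 ∨ ¬p2

¬((p3 → ¬p1) ∧ ¬p3 ∧ p2)
≡ ¬((¬p3 ∨ ¬p1) ∧ ¬p3 ∧ p2)
≡ ¬(¬p3 ∨ ¬p1) ∨ ¬¬p3 ∨ ¬p2
≡ (¬¬p3 ∧ ¬¬p1) ∨ ¬¬p3 ∨ ¬p2
≡ (p3 ∧ ¬¬p1) ∨ ¬¬p3 ∨ ¬p2
≡ (p3 ∧ p1) ∨ ¬¬p3 ∨ ¬p2
≡ (p3 ∧ p1) ∨ p3 ∨ ¬p2
≡ p3 ∨ ¬p2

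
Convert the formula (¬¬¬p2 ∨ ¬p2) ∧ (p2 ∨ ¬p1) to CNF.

(¬¬¬p2 ∨ ¬p2) ∧ (p2 ∨ ¬p1)
≡ (¬p2 ∨ ¬p2) ∧ (p2 ∨ ¬p1)   [double negation]
≡ ¬p2 ∧ (p2 ∨ ¬p1)   [simplify]

¬p2 ∧ (p2 ∨ ¬p1)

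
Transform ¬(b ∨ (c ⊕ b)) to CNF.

¬(b ∨ (c ⊕ b))
= ¬(b ∨ ((c ∨ b) ∧ ¬(c ∧ b)))   [expand ⊕]
= ¬b ∧ ¬((c ∨ b) ∧ ¬(c ∧ b))   [De Morgan]
= ¬b ∧ (¬(c ∨ b) ∨ ¬¬(c ∧ b))   [De Morgan]
= ¬b ∧ ((¬c ∧ ¬b) ∨ ¬¬(c ∧ b))   [De Morgan]
= ¬b ∧ ((¬c ∧ ¬b) ∨ (c ∧ b))   [double negation]
= ¬b ∧ (¬c ∨ c) ∧ (¬c ∨ b) ∧ (¬b ∨ c) ∧ (¬b ∨ b)   [distribute ∨ over ∧]
= ¬b ∧ (¬c ∨ b)   [simplify]

¬b ∧ (¬c ∨ b)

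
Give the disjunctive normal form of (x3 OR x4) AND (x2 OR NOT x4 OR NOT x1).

(x3 AND x2) OR (x3 AND NOT x4) OR (x3 AND NOT x1) OR (x4 AND x2) OR (x4 AND NOT x1)

(x3 OR x4) AND (x2 OR NOT x4 OR NOT x1)
≡ (x3 AND x2) OR (x3 AND NOT x4) OR (x3 AND NOT x1) OR (x4 AND x2) OR (x4 AND NOT x4) OR (x4 AND NOT x1)   — distribute AND over OR
≡ (x3 AND x2) OR (x3 AND NOT x4) OR (x3 AND NOT x1) OR (x4 AND x2) OR (x4 AND NOT x1)   — simplify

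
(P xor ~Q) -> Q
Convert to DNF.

(~Q & P) | Q

(P xor ~Q) -> Q
= ~(P xor ~Q) | Q   [eliminate ->]
= ~((P & ~~Q) | (~P & ~Q)) | Q   [expand xor]
= (~(P & ~~Q) & ~(~P & ~Q)) | Q   [De Morgan]
= ((~P | ~~~Q) & ~(~P & ~Q)) | Q   [De Morgan]
= ((~P | ~Q) & ~(~P & ~Q)) | Q   [double negation]
= ((~P | ~Q) & (~~P | ~~Q)) | Q   [De Morgan]
= ((~P | ~Q) & (P | ~~Q)) | Q   [double negation]
= ((~P | ~Q) & (P | Q)) | Q   [double negation]
= (~P & P) | (~P & Q) | (~Q & P) | (~Q & Q) | Q   [distribute & over |]
= (~Q & P) | Q   [simplify]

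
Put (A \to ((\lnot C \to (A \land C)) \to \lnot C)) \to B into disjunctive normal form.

(A \land C) \lor B

(A \to ((\lnot C \to (A \land C)) \to \lnot C)) \to B
= \lnot (A \to ((\lnot C \to (A \land C)) \to \lnot C)) \lor B   [eliminate \to]
= \lnot (\lnot A \lor ((\lnot C \to (A \land C)) \to \lnot C)) \lor B   [eliminate \to]
= \lnot (\lnot A \lor \lnot (\lnot C \to (A \land C)) \lor \lnot C) \lor B   [eliminate \to]
= \lnot (\lnot A \lor \lnot (\lnot \lnot C \lor (A \land C)) \lor \lnot C) \lor B   [eliminate \to]
= (\lnot \lnot A \land \lnot \lnot (\lnot \lnot C \lor (A \land C)) \land \lnot \lnot C) \lor B   [De Morgan]
= (A \land \lnot \lnot (\lnot \lnot C \lor (A \land C)) \land \lnot \lnot C) \lor B   [double negation]
= (A \land (\lnot \lnot C \lor (A \land C)) \land \lnot \lnot C) \lor B   [double negation]
= (A \land (C \lor (A \land C)) \land \lnot \lnot C) \lor B   [double negation]
= (A \land (C \lor (A \land C)) \land C) \lor B   [double negation]
= (A \land C \land C) \lor (A \land A \land C \land C) \lor B   [distribute \land over \lor]
= (A \land C) \lor B   [simplify]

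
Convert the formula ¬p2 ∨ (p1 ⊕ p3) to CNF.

¬p2 ∨ (p1 ⊕ p3)
≡ ¬p2 ∨ ((p1 ∨ p3) ∧ ¬(p1 ∧ p3))   (expand ⊕)
≡ ¬p2 ∨ ((p1 ∨ p3) ∧ (¬p1 ∨ ¬p3))   (De Morgan)
≡ (¬p2 ∨ p1 ∨ p3) ∧ (¬p2 ∨ ¬p1 ∨ ¬p3)   (distribute ∨ over ∧)

(¬p2 ∨ p1 ∨ p3) ∧ (¬p2 ∨ ¬p1 ∨ ¬p3)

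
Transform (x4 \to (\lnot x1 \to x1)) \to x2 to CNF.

(x4 \lor x2) \land (\lnot x1 \lor x2)

(x4 \to (\lnot x1 \to x1)) \to x2
= \lnot (x4 \to (\lnot x1 \to x1)) \lor x2
= \lnot (\lnot x4 \lor (\lnot x1 \to x1)) \lor x2
= \lnot (\lnot x4 \lor \lnot \lnot x1 \lor x1) \lor x2
= (\lnot \lnot x4 \land \lnot \lnot \lnot x1 \land \lnot x1) \lor x2
= (x4 \land \lnot \lnot \lnot x1 \land \lnot x1) \lor x2
= (x4 \land \lnot x1 \land \lnot x1) \lor x2
= (x4 \lor x2) \land (\lnot x1 \lor x2) \land (\lnot x1 \lor x2)
= (x4 \lor x2) \land (\lnot x1 \lor x2)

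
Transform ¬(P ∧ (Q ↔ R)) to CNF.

¬(P ∧ (Q ↔ R))
≡ ¬(P ∧ (Q → R) ∧ (R → Q))   [eliminate ↔]
≡ ¬(P ∧ (¬Q ∨ R) ∧ (R → Q))   [eliminate →]
≡ ¬(P ∧ (¬Q ∨ R) ∧ (¬R ∨ Q))   [eliminate →]
≡ ¬P ∨ ¬(¬Q ∨ R) ∨ ¬(¬R ∨ Q)   [De Morgan]
≡ ¬P ∨ (¬¬Q ∧ ¬R) ∨ ¬(¬R ∨ Q)   [De Morgan]
≡ ¬P ∨ (Q ∧ ¬R) ∨ ¬(¬R ∨ Q)   [double negation]
≡ ¬P ∨ (Q ∧ ¬R) ∨ (¬¬R ∧ ¬Q)   [De Morgan]
≡ ¬P ∨ (Q ∧ ¬R) ∨ (R ∧ ¬Q)   [double negation]
≡ (¬P ∨ Q ∨ R) ∧ (¬P ∨ Q ∨ ¬Q) ∧ (¬P ∨ ¬R ∨ R) ∧ (¬P ∨ ¬R ∨ ¬Q)   [distribute ∨ over ∧]
≡ (¬P ∨ Q ∨ R) ∧ (¬P ∨ ¬R ∨ ¬Q)   [simplify]

(¬P ∨ Q ∨ R) ∧ (¬P ∨ ¬R ∨ ¬Q)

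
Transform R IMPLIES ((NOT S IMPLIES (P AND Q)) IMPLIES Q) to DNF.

NOT R OR (NOT S AND NOT P) OR (NOT S AND NOT Q) OR Q

R IMPLIES ((NOT S IMPLIES (P AND Q)) IMPLIES Q)
⇔ NOT R OR ((NOT S IMPLIES (P AND Q)) IMPLIES Q)   (eliminate IMPLIES)
⇔ NOT R OR NOT (NOT S IMPLIES (P AND Q)) OR Q   (eliminate IMPLIES)
⇔ NOT R OR NOT (NOT NOT S OR (P AND Q)) OR Q   (eliminate IMPLIES)
⇔ NOT R OR (NOT NOT NOT S AND NOT (P AND Q)) OR Q   (De Morgan)
⇔ NOT R OR (NOT S AND NOT (P AND Q)) OR Q   (double negation)
⇔ NOT R OR (NOT S AND (NOT P OR NOT Q)) OR Q   (De Morgan)
⇔ NOT R OR (NOT S AND NOT P) OR (NOT S AND NOT Q) OR Q   (distribute AND over OR)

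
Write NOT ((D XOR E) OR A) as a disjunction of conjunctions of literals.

(NOT D AND NOT E AND NOT A) OR (E AND D AND NOT A)

NOT ((D XOR E) OR A)
≡ NOT ((D AND NOT E) OR (NOT D AND E) OR A)   [expand XOR]
≡ NOT (D AND NOT E) AND NOT (NOT D AND E) AND NOT A   [De Morgan]
≡ (NOT D OR NOT NOT E) AND NOT (NOT D AND E) AND NOT A   [De Morgan]
≡ (NOT D OR E) AND NOT (NOT D AND E) AND NOT A   [double negation]
≡ (NOT D OR E) AND (NOT NOT D OR NOT E) AND NOT A   [De Morgan]
≡ (NOT D OR E) AND (D OR NOT E) AND NOT A   [double negation]
≡ (NOT D AND D AND NOT A) OR (NOT D AND NOT E AND NOT A) OR (E AND D AND NOT A) OR (E AND NOT E AND NOT A)   [distribute AND over OR]
≡ (NOT D AND NOT E AND NOT A) OR (E AND D AND NOT A)   [simplify]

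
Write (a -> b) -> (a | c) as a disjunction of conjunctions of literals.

(a -> b) -> (a | c)
⇔ ~(a -> b) | a | c   [eliminate ->]
⇔ ~(~a | b) | a | c   [eliminate ->]
⇔ (~~a & ~b) | a | c   [De Morgan]
⇔ (a & ~b) | a | c   [double negation]
⇔ a | c   [simplify]

a | c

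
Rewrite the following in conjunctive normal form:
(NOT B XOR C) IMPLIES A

(B OR C OR A) AND (NOT C OR NOT B OR A)

(NOT B XOR C) IMPLIES A
≡ NOT (NOT B XOR C) OR A   [eliminate IMPLIES]
≡ NOT ((NOT B OR C) AND NOT (NOT B AND C)) OR A   [expand XOR]
≡ NOT (NOT B OR C) OR NOT NOT (NOT B AND C) OR A   [De Morgan]
≡ (NOT NOT B AND NOT C) OR NOT NOT (NOT B AND C) OR A   [De Morgan]
≡ (B AND NOT C) OR NOT NOT (NOT B AND C) OR A   [double negation]
≡ (B AND NOT C) OR (NOT B AND C) OR A   [double negation]
≡ (B OR NOT B OR A) AND (B OR C OR A) AND (NOT C OR NOT B OR A) AND (NOT C OR C OR A)   [distribute OR over AND]
≡ (B OR C OR A) AND (NOT C OR NOT B OR A)   [simplify]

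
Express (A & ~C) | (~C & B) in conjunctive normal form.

(A & ~C) | (~C & B)
⇔ (A | ~C) & (A | B) & (~C | ~C) & (~C | B)   [distribute | over &]
⇔ (A | B) & ~C   [simplify]

(A | B) & ~C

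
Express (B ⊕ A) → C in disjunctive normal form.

(B ⊕ A) → C
= ¬(B ⊕ A) ∨ C   [eliminate →]
= ¬((B ∧ ¬A) ∨ (¬B ∧ A)) ∨ C   [expand ⊕]
= (¬(B ∧ ¬A) ∧ ¬(¬B ∧ A)) ∨ C   [De Morgan]
= ((¬B ∨ ¬¬A) ∧ ¬(¬B ∧ A)) ∨ C   [De Morgan]
= ((¬B ∨ A) ∧ ¬(¬B ∧ A)) ∨ C   [double negation]
= ((¬B ∨ A) ∧ (¬¬B ∨ ¬A)) ∨ C   [De Morgan]
= ((¬B ∨ A) ∧ (B ∨ ¬A)) ∨ C   [double negation]
= (¬B ∧ B) ∨ (¬B ∧ ¬A) ∨ (A ∧ B) ∨ (A ∧ ¬A) ∨ C   [distribute ∧ over ∨]
= (¬B ∧ ¬A) ∨ (A ∧ B) ∨ C   [simplify]

(¬B ∧ ¬A) ∨ (A ∧ B) ∨ C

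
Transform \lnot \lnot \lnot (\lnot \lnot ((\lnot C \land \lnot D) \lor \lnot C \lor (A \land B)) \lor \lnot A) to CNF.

C \land (\lnot A \lor \lnot B) \land A

\lnot \lnot \lnot (\lnot \lnot ((\lnot C \land \lnot D) \lor \lnot C \lor (A \land B)) \lor \lnot A)
≡ \lnot (\lnot \lnot ((\lnot C \land \lnot D) \lor \lnot C \lor (A \land B)) \lor \lnot A)   (double negation)
≡ \lnot \lnot \lnot ((\lnot C \land \lnot D) \lor \lnot C \lor (A \land B)) \land \lnot \lnot A   (De Morgan)
≡ \lnot ((\lnot C \land \lnot D) \lor \lnot C \lor (A \land B)) \land \lnot \lnot A   (double negation)
≡ \lnot (\lnot C \land \lnot D) \land \lnot \lnot C \land \lnot (A \land B) \land \lnot \lnot A   (De Morgan)
≡ (\lnot \lnot C \lor \lnot \lnot D) \land \lnot \lnot C \land \lnot (A \land B) \land \lnot \lnot A   (De Morgan)
≡ (C \lor \lnot \lnot D) \land \lnot \lnot C \land \lnot (A \land B) \land \lnot \lnot A   (double negation)
≡ (C \lor D) \land \lnot \lnot C \land \lnot (A \land B) \land \lnot \lnot A   (double negation)
≡ (C \lor D) \land C \land \lnot (A \land B) \land \lnot \lnot A   (double negation)
≡ (C \lor D) \land C \land (\lnot A \lor \lnot B) \land \lnot \lnot A   (De Morgan)
≡ (C \lor D) \land C \land (\lnot A \lor \lnot B) \land A   (double negation)
≡ C \land (\lnot A \lor \lnot B) \land A   (simplify)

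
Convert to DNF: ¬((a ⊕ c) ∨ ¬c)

c ∧ a

¬((a ⊕ c) ∨ ¬c)
= ¬((a ∧ ¬c) ∨ (¬a ∧ c) ∨ ¬c)   — expand ⊕
= ¬(a ∧ ¬c) ∧ ¬(¬a ∧ c) ∧ ¬¬c   — De Morgan
= (¬a ∨ ¬¬c) ∧ ¬(¬a ∧ c) ∧ ¬¬c   — De Morgan
= (¬a ∨ c) ∧ ¬(¬a ∧ c) ∧ ¬¬c   — double negation
= (¬a ∨ c) ∧ (¬¬a ∨ ¬c) ∧ ¬¬c   — De Morgan
= (¬a ∨ c) ∧ (a ∨ ¬c) ∧ ¬¬c   — double negation
= (¬a ∨ c) ∧ (a ∨ ¬c) ∧ c   — double negation
= (¬a ∧ a ∧ c) ∨ (¬a ∧ ¬c ∧ c) ∨ (c ∧ a ∧ c) ∨ (c ∧ ¬c ∧ c)   — distribute ∧ over ∨
= c ∧ a   — simplify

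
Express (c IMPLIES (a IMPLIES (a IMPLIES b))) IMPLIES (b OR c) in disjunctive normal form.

b OR c

(c IMPLIES (a IMPLIES (a IMPLIES b))) IMPLIES (b OR c)
≡ NOT (c IMPLIES (a IMPLIES (a IMPLIES b))) OR b OR c   [eliminate IMPLIES]
≡ NOT (NOT c OR (a IMPLIES (a IMPLIES b))) OR b OR c   [eliminate IMPLIES]
≡ NOT (NOT c OR NOT a OR (a IMPLIES b)) OR b OR c   [eliminate IMPLIES]
≡ NOT (NOT c OR NOT a OR NOT a OR b) OR b OR c   [eliminate IMPLIES]
≡ (NOT NOT c AND NOT NOT a AND NOT NOT a AND NOT b) OR b OR c   [De Morgan]
≡ (c AND NOT NOT a AND NOT NOT a AND NOT b) OR b OR c   [double negation]
≡ (c AND a AND NOT NOT a AND NOT b) OR b OR c   [double negation]
≡ (c AND a AND a AND NOT b) OR b OR c   [double negation]
≡ b OR c   [simplify]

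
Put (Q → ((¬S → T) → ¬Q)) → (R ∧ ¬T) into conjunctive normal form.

(Q → ((¬S → T) → ¬Q)) → (R ∧ ¬T)
= ¬(Q → ((¬S → T) → ¬Q)) ∨ (R ∧ ¬T)   [eliminate →]
= ¬(¬Q ∨ ((¬S → T) → ¬Q)) ∨ (R ∧ ¬T)   [eliminate →]
= ¬(¬Q ∨ ¬(¬S → T) ∨ ¬Q) ∨ (R ∧ ¬T)   [eliminate →]
= ¬(¬Q ∨ ¬(¬¬S ∨ T) ∨ ¬Q) ∨ (R ∧ ¬T)   [eliminate →]
= (¬¬Q ∧ ¬¬(¬¬S ∨ T) ∧ ¬¬Q) ∨ (R ∧ ¬T)   [De Morgan]
= (Q ∧ ¬¬(¬¬S ∨ T) ∧ ¬¬Q) ∨ (R ∧ ¬T)   [double negation]
= (Q ∧ (¬¬S ∨ T) ∧ ¬¬Q) ∨ (R ∧ ¬T)   [double negation]
= (Q ∧ (S ∨ T) ∧ ¬¬Q) ∨ (R ∧ ¬T)   [double negation]
= (Q ∧ (S ∨ T) ∧ Q) ∨ (R ∧ ¬T)   [double negation]
= (Q ∨ R) ∧ (Q ∨ ¬T) ∧ (S ∨ T ∨ R) ∧ (S ∨ T ∨ ¬T) ∧ (Q ∨ R) ∧ (Q ∨ ¬T)   [distribute ∨ over ∧]
= (Q ∨ R) ∧ (Q ∨ ¬T) ∧ (S ∨ T ∨ R)   [simplify]

(Q ∨ R) ∧ (Q ∨ ¬T) ∧ (S ∨ T ∨ R)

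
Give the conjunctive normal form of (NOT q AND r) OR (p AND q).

(NOT q OR p) AND (r OR p) AND (r OR q)

(NOT q AND r) OR (p AND q)
≡ (NOT q OR p) AND (NOT q OR q) AND (r OR p) AND (r OR q)   [distribute OR over AND]
≡ (NOT q OR p) AND (r OR p) AND (r OR q)   [simplify]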